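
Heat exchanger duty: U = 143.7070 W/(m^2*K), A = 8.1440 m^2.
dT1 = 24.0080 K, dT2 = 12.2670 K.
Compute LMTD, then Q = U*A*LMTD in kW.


LMTD = 17.4854 K
Q = 143.7070 * 8.1440 * 17.4854 = 20464.0379 W = 20.4640 kW

20.4640 kW


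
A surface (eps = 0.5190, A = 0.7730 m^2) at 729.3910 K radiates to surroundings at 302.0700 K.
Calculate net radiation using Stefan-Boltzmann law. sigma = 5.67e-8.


T^4 = 2.8304e+11
Tsurr^4 = 8.3259e+09
Q = 0.5190 * 5.67e-8 * 0.7730 * 2.7471e+11 = 6248.9131 W

6248.9131 W


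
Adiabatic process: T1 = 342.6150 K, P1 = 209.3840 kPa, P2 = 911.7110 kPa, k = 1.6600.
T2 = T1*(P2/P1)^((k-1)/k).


(k-1)/k = 0.3976
(P2/P1)^exp = 1.7948
T2 = 342.6150 * 1.7948 = 614.9394 K

614.9394 K


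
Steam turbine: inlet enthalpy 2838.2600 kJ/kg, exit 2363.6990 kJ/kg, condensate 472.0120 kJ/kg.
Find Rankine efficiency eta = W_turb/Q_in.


W = 474.5610 kJ/kg
Q_in = 2366.2480 kJ/kg
eta = 0.2006 = 20.0554%

eta = 20.0554%


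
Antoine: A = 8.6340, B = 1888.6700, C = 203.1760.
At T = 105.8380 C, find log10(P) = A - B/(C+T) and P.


C+T = 309.0140
B/(C+T) = 6.1119
log10(P) = 8.6340 - 6.1119 = 2.5221
P = 10^2.5221 = 332.7180 mmHg

332.7180 mmHg


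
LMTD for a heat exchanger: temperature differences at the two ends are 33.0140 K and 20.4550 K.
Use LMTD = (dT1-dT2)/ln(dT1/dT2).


dT1/dT2 = 1.6140
ln(dT1/dT2) = 0.4787
LMTD = 12.5590 / 0.4787 = 26.2354 K

26.2354 K


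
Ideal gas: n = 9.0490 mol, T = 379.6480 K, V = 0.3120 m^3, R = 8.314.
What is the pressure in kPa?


P = nRT/V = 9.0490 * 8.314 * 379.6480 / 0.3120
= 28562.2045 / 0.3120 = 91545.5273 Pa = 91.5455 kPa

91.5455 kPa


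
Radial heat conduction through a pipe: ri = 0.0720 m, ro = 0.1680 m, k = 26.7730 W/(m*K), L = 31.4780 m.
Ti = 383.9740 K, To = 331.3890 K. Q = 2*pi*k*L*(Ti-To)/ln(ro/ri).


dT = 52.5850 K
ln(ro/ri) = 0.8473
Q = 2*pi*26.7730*31.4780*52.5850 / 0.8473 = 328631.9667 W

328631.9667 W


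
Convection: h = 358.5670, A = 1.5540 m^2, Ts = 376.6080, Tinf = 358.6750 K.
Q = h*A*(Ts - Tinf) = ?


dT = 17.9330 K
Q = 358.5670 * 1.5540 * 17.9330 = 9992.5028 W

9992.5028 W


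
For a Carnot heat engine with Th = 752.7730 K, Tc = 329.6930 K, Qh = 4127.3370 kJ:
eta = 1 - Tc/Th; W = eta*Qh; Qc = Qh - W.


eta = 1 - 329.6930/752.7730 = 0.5620
W = 0.5620 * 4127.3370 = 2319.6817 kJ
Qc = 4127.3370 - 2319.6817 = 1807.6553 kJ

eta = 56.2029%, W = 2319.6817 kJ, Qc = 1807.6553 kJ


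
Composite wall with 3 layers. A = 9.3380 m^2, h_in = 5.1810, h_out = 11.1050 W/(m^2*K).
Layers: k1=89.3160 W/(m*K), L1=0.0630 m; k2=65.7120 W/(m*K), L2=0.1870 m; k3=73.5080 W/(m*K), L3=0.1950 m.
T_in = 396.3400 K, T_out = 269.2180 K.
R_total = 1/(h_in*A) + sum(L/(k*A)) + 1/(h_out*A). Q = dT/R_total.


R_conv_in = 1/(5.1810*9.3380) = 0.0207
R_1 = 0.0630/(89.3160*9.3380) = 7.5537e-05
R_2 = 0.1870/(65.7120*9.3380) = 0.0003
R_3 = 0.1950/(73.5080*9.3380) = 0.0003
R_conv_out = 1/(11.1050*9.3380) = 0.0096
R_total = 0.0310 K/W
Q = 127.1220 / 0.0310 = 4103.7102 W

R_total = 0.0310 K/W, Q = 4103.7102 W


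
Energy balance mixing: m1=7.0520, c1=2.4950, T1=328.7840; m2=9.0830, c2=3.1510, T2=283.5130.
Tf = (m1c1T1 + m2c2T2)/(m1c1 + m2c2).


num = 13899.1622
den = 46.2153
Tf = 300.7482 K

300.7482 K


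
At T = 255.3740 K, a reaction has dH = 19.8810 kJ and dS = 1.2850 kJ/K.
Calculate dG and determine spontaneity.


T*dS = 255.3740 * 1.2850 = 328.1556 kJ
dG = 19.8810 - 328.1556 = -308.2746 kJ (spontaneous)

dG = -308.2746 kJ, spontaneous


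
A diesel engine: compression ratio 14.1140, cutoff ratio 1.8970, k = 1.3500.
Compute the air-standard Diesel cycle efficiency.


r^(k-1) = 2.5257
rc^k = 2.3735
eta = 0.5509 = 55.0916%

55.0916%


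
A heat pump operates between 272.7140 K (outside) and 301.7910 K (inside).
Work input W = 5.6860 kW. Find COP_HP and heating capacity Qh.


COP = 301.7910 / 29.0770 = 10.3790
Qh = 10.3790 * 5.6860 = 59.0152 kW

COP = 10.3790, Qh = 59.0152 kW


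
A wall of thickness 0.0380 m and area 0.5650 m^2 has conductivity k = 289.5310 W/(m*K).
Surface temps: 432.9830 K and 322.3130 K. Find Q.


dT = 110.6700 K
Q = 289.5310 * 0.5650 * 110.6700 / 0.0380 = 476419.8318 W

476419.8318 W


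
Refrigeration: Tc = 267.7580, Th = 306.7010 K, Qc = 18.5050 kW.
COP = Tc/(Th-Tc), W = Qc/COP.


COP = 267.7580 / 38.9430 = 6.8756
W = 18.5050 / 6.8756 = 2.6914 kW

COP = 6.8756, W = 2.6914 kW


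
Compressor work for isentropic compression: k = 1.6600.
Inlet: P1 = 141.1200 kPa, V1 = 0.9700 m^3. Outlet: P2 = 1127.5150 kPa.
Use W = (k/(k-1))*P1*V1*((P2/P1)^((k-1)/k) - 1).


(k-1)/k = 0.3976
(P2/P1)^exp = 2.2848
W = 2.5152 * 141.1200 * 0.9700 * (2.2848 - 1) = 442.3267 kJ

442.3267 kJ


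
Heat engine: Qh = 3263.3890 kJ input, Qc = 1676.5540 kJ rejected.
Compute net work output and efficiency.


W = 3263.3890 - 1676.5540 = 1586.8350 kJ
eta = 1586.8350 / 3263.3890 = 0.4863 = 48.6254%

W = 1586.8350 kJ, eta = 48.6254%


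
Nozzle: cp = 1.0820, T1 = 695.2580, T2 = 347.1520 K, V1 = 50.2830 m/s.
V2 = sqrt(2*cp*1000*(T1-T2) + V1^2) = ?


dT = 348.1060 K
2*cp*1000*dT = 753301.3840
V1^2 = 2528.3801
V2 = sqrt(755829.7641) = 869.3847 m/s

869.3847 m/s


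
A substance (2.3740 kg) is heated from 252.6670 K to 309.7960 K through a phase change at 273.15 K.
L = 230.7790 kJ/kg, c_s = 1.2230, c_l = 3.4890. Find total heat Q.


Q1 (sensible, solid) = 2.3740 * 1.2230 * 20.4830 = 59.4704 kJ
Q2 (latent) = 2.3740 * 230.7790 = 547.8693 kJ
Q3 (sensible, liquid) = 2.3740 * 3.4890 * 36.6460 = 303.5346 kJ
Q_total = 910.8744 kJ

910.8744 kJ


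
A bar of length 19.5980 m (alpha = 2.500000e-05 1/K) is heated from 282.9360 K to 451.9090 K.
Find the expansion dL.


dT = 168.9730 K
dL = 2.500000e-05 * 19.5980 * 168.9730 = 0.082788 m
L_final = 19.680788 m

dL = 0.082788 m


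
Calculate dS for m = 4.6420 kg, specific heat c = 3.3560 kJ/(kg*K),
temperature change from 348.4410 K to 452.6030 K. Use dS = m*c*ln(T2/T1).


T2/T1 = 1.2989
ln(T2/T1) = 0.2615
dS = 4.6420 * 3.3560 * 0.2615 = 4.0745 kJ/K

4.0745 kJ/K


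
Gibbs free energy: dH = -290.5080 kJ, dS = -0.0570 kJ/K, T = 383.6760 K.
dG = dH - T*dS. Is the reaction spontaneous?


T*dS = 383.6760 * -0.0570 = -21.8695 kJ
dG = -290.5080 + 21.8695 = -268.6385 kJ (spontaneous)

dG = -268.6385 kJ, spontaneous


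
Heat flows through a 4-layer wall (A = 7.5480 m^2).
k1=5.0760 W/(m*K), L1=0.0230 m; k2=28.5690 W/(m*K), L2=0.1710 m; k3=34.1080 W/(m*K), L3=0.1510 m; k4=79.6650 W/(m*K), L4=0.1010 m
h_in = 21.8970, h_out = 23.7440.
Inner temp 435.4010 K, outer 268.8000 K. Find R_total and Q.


R_conv_in = 1/(21.8970*7.5480) = 0.0061
R_1 = 0.0230/(5.0760*7.5480) = 0.0006
R_2 = 0.1710/(28.5690*7.5480) = 0.0008
R_3 = 0.1510/(34.1080*7.5480) = 0.0006
R_4 = 0.1010/(79.6650*7.5480) = 0.0002
R_conv_out = 1/(23.7440*7.5480) = 0.0056
R_total = 0.0138 K/W
Q = 166.6010 / 0.0138 = 12091.8742 W

R_total = 0.0138 K/W, Q = 12091.8742 W


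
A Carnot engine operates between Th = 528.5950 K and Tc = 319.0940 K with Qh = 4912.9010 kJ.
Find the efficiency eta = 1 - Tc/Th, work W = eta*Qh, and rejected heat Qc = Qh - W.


eta = 1 - 319.0940/528.5950 = 0.3963
W = 0.3963 * 4912.9010 = 1947.1574 kJ
Qc = 4912.9010 - 1947.1574 = 2965.7436 kJ

eta = 39.6336%, W = 1947.1574 kJ, Qc = 2965.7436 kJ


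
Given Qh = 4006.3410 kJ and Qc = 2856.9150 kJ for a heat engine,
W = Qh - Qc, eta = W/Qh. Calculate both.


W = 4006.3410 - 2856.9150 = 1149.4260 kJ
eta = 1149.4260 / 4006.3410 = 0.2869 = 28.6902%

W = 1149.4260 kJ, eta = 28.6902%


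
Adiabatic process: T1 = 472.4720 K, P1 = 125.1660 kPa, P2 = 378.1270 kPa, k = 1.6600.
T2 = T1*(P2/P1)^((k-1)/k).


(k-1)/k = 0.3976
(P2/P1)^exp = 1.5520
T2 = 472.4720 * 1.5520 = 733.2965 K

733.2965 K


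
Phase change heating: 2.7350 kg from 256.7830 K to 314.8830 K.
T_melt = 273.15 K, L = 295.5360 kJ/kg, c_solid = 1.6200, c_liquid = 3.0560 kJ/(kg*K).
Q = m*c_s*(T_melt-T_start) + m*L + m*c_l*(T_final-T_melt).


Q1 (sensible, solid) = 2.7350 * 1.6200 * 16.3670 = 72.5173 kJ
Q2 (latent) = 2.7350 * 295.5360 = 808.2910 kJ
Q3 (sensible, liquid) = 2.7350 * 3.0560 * 41.7330 = 348.8111 kJ
Q_total = 1229.6193 kJ

1229.6193 kJ


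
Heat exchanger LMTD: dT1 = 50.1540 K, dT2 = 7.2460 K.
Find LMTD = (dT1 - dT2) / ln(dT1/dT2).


dT1/dT2 = 6.9216
ln(dT1/dT2) = 1.9346
LMTD = 42.9080 / 1.9346 = 22.1787 K

22.1787 K


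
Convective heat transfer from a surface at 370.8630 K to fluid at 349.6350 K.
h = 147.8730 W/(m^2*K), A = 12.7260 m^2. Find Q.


dT = 21.2280 K
Q = 147.8730 * 12.7260 * 21.2280 = 39947.5254 W

39947.5254 W


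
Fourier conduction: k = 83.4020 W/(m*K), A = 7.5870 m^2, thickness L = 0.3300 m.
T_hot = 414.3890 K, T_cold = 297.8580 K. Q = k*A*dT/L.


dT = 116.5310 K
Q = 83.4020 * 7.5870 * 116.5310 / 0.3300 = 223446.7708 W

223446.7708 W


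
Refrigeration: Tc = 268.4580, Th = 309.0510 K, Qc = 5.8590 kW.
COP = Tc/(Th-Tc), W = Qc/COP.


COP = 268.4580 / 40.5930 = 6.6134
W = 5.8590 / 6.6134 = 0.8859 kW

COP = 6.6134, W = 0.8859 kW


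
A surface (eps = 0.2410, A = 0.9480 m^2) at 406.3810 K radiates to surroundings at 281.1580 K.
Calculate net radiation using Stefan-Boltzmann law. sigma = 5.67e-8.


T^4 = 2.7273e+10
Tsurr^4 = 6.2489e+09
Q = 0.2410 * 5.67e-8 * 0.9480 * 2.1024e+10 = 272.3499 W

272.3499 W


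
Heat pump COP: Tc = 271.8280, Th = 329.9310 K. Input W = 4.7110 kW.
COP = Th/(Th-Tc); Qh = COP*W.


COP = 329.9310 / 58.1030 = 5.6784
Qh = 5.6784 * 4.7110 = 26.7509 kW

COP = 5.6784, Qh = 26.7509 kW


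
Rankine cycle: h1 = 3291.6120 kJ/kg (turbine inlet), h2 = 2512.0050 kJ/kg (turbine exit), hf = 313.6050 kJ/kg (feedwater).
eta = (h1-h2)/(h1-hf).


W = 779.6070 kJ/kg
Q_in = 2978.0070 kJ/kg
eta = 0.2618 = 26.1788%

eta = 26.1788%


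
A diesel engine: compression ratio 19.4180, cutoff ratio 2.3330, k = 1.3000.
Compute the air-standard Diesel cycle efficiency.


r^(k-1) = 2.4348
rc^k = 3.0081
eta = 0.5241 = 52.4067%

52.4067%


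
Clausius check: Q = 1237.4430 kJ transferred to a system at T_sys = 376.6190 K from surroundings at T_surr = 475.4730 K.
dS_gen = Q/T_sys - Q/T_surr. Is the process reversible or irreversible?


dS_sys = 1237.4430/376.6190 = 3.2857 kJ/K
dS_surr = -1237.4430/475.4730 = -2.6026 kJ/K
dS_gen = 3.2857 - 2.6026 = 0.6831 kJ/K (irreversible)

dS_gen = 0.6831 kJ/K, irreversible


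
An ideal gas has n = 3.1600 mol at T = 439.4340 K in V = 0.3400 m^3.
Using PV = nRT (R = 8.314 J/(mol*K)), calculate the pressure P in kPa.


P = nRT/V = 3.1600 * 8.314 * 439.4340 / 0.3400
= 11544.9155 / 0.3400 = 33955.6339 Pa = 33.9556 kPa

33.9556 kPa


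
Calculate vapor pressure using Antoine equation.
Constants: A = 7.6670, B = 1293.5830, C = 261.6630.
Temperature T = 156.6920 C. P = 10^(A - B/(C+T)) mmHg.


C+T = 418.3550
B/(C+T) = 3.0921
log10(P) = 7.6670 - 3.0921 = 4.5749
P = 10^4.5749 = 37577.6717 mmHg

37577.6717 mmHg


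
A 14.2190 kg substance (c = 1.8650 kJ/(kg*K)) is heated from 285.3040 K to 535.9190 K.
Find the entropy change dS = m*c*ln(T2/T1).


T2/T1 = 1.8784
ln(T2/T1) = 0.6304
dS = 14.2190 * 1.8650 * 0.6304 = 16.7180 kJ/K

16.7180 kJ/K


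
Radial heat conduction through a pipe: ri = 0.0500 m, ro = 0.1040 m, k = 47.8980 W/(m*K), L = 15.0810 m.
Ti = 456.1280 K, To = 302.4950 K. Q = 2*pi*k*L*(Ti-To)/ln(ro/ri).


dT = 153.6330 K
ln(ro/ri) = 0.7324
Q = 2*pi*47.8980*15.0810*153.6330 / 0.7324 = 952100.0810 W

952100.0810 W


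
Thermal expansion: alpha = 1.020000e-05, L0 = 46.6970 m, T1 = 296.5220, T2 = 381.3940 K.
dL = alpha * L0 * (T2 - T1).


dT = 84.8720 K
dL = 1.020000e-05 * 46.6970 * 84.8720 = 0.040425 m
L_final = 46.737425 m

dL = 0.040425 m


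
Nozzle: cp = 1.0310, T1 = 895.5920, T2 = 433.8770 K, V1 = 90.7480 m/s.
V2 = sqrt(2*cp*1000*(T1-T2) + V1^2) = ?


dT = 461.7150 K
2*cp*1000*dT = 952056.3300
V1^2 = 8235.1995
V2 = sqrt(960291.5295) = 979.9447 m/s

979.9447 m/s


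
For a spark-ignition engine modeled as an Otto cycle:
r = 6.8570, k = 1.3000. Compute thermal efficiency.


r^(k-1) = 1.7817
eta = 1 - 1/1.7817 = 0.4387 = 43.8746%

43.8746%


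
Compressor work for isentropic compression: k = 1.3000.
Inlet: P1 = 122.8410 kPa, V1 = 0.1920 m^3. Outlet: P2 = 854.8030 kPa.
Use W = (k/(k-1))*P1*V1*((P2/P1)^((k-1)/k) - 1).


(k-1)/k = 0.2308
(P2/P1)^exp = 1.5647
W = 4.3333 * 122.8410 * 0.1920 * (1.5647 - 1) = 57.7134 kJ

57.7134 kJ


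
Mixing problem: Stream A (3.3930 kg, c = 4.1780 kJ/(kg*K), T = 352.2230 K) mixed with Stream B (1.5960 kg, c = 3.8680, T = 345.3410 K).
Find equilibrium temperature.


num = 7125.0003
den = 20.3493
Tf = 350.1352 K

350.1352 K


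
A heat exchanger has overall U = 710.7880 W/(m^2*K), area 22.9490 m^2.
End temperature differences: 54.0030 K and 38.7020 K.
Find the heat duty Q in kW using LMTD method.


LMTD = 45.9285 K
Q = 710.7880 * 22.9490 * 45.9285 = 749179.7632 W = 749.1798 kW

749.1798 kW


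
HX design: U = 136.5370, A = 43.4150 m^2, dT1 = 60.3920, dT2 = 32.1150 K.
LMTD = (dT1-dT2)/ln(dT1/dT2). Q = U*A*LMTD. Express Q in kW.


LMTD = 44.7751 K
Q = 136.5370 * 43.4150 * 44.7751 = 265416.0278 W = 265.4160 kW

265.4160 kW


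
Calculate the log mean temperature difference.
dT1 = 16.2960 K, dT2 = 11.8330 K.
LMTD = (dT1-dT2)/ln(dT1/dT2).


dT1/dT2 = 1.3772
ln(dT1/dT2) = 0.3200
LMTD = 4.4630 / 0.3200 = 13.9457 K

13.9457 K


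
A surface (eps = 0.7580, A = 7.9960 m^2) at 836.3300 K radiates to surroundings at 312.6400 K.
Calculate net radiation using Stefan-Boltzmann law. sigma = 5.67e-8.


T^4 = 4.8923e+11
Tsurr^4 = 9.5538e+09
Q = 0.7580 * 5.67e-8 * 7.9960 * 4.7967e+11 = 164843.0931 W

164843.0931 W


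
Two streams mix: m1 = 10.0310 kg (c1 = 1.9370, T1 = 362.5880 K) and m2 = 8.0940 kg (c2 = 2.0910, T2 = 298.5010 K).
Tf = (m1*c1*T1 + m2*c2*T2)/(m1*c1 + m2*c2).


num = 12097.0982
den = 36.3546
Tf = 332.7529 K

332.7529 K


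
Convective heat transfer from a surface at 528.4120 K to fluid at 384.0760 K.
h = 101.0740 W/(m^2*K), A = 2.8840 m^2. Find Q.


dT = 144.3360 K
Q = 101.0740 * 2.8840 * 144.3360 = 42073.5710 W

42073.5710 W


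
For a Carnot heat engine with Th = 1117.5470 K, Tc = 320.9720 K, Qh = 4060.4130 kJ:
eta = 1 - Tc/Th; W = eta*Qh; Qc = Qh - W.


eta = 1 - 320.9720/1117.5470 = 0.7128
W = 0.7128 * 4060.4130 = 2894.2170 kJ
Qc = 4060.4130 - 2894.2170 = 1166.1960 kJ

eta = 71.2789%, W = 2894.2170 kJ, Qc = 1166.1960 kJ


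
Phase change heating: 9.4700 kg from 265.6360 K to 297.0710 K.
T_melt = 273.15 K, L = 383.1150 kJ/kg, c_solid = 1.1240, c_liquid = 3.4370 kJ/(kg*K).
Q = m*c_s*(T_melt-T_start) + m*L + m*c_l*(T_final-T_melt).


Q1 (sensible, solid) = 9.4700 * 1.1240 * 7.5140 = 79.9811 kJ
Q2 (latent) = 9.4700 * 383.1150 = 3628.0991 kJ
Q3 (sensible, liquid) = 9.4700 * 3.4370 * 23.9210 = 778.5900 kJ
Q_total = 4486.6702 kJ

4486.6702 kJ


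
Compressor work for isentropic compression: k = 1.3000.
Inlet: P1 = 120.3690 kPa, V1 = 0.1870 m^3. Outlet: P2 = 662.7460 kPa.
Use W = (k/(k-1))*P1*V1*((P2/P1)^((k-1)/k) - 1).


(k-1)/k = 0.2308
(P2/P1)^exp = 1.4824
W = 4.3333 * 120.3690 * 0.1870 * (1.4824 - 1) = 47.0515 kJ

47.0515 kJ


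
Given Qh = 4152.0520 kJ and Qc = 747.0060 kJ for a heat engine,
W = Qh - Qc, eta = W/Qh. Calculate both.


W = 4152.0520 - 747.0060 = 3405.0460 kJ
eta = 3405.0460 / 4152.0520 = 0.8201 = 82.0088%

W = 3405.0460 kJ, eta = 82.0088%


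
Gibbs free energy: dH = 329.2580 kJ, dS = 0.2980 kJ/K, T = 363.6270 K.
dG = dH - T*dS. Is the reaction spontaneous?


T*dS = 363.6270 * 0.2980 = 108.3608 kJ
dG = 329.2580 - 108.3608 = 220.8972 kJ (non-spontaneous)

dG = 220.8972 kJ, non-spontaneous


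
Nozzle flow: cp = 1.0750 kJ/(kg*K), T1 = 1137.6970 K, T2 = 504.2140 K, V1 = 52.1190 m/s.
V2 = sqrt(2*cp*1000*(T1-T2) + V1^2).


dT = 633.4830 K
2*cp*1000*dT = 1361988.4500
V1^2 = 2716.3902
V2 = sqrt(1364704.8402) = 1168.2058 m/s

1168.2058 m/s


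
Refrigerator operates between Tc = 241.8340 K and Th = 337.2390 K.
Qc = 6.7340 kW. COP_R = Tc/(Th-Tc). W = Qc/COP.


COP = 241.8340 / 95.4050 = 2.5348
W = 6.7340 / 2.5348 = 2.6566 kW

COP = 2.5348, W = 2.6566 kW


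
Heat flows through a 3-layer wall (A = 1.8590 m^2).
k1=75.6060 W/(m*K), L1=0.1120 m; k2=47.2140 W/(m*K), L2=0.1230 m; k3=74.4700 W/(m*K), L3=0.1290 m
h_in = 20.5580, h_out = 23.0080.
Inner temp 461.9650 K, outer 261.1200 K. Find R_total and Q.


R_conv_in = 1/(20.5580*1.8590) = 0.0262
R_1 = 0.1120/(75.6060*1.8590) = 0.0008
R_2 = 0.1230/(47.2140*1.8590) = 0.0014
R_3 = 0.1290/(74.4700*1.8590) = 0.0009
R_conv_out = 1/(23.0080*1.8590) = 0.0234
R_total = 0.0527 K/W
Q = 200.8450 / 0.0527 = 3812.8335 W

R_total = 0.0527 K/W, Q = 3812.8335 W


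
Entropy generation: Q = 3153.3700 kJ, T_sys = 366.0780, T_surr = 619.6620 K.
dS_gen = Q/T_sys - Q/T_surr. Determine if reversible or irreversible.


dS_sys = 3153.3700/366.0780 = 8.6139 kJ/K
dS_surr = -3153.3700/619.6620 = -5.0889 kJ/K
dS_gen = 8.6139 - 5.0889 = 3.5251 kJ/K (irreversible)

dS_gen = 3.5251 kJ/K, irreversible


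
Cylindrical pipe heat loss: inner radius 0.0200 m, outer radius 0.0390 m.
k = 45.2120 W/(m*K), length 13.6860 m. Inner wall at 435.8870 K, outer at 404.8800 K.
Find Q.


dT = 31.0070 K
ln(ro/ri) = 0.6678
Q = 2*pi*45.2120*13.6860*31.0070 / 0.6678 = 180511.2842 W

180511.2842 W


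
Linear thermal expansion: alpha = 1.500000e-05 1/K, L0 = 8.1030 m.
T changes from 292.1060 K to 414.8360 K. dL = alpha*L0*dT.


dT = 122.7300 K
dL = 1.500000e-05 * 8.1030 * 122.7300 = 0.014917 m
L_final = 8.117917 m

dL = 0.014917 m


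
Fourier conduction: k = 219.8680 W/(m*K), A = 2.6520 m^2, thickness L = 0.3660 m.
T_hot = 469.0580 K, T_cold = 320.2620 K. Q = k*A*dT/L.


dT = 148.7960 K
Q = 219.8680 * 2.6520 * 148.7960 / 0.3660 = 237053.1424 W

237053.1424 W


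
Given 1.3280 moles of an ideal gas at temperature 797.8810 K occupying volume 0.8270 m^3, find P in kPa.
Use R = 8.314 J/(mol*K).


P = nRT/V = 1.3280 * 8.314 * 797.8810 / 0.8270
= 8809.3977 / 0.8270 = 10652.2343 Pa = 10.6522 kPa

10.6522 kPa


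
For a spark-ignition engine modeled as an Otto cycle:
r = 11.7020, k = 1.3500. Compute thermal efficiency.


r^(k-1) = 2.3653
eta = 1 - 1/2.3653 = 0.5772 = 57.7225%

57.7225%


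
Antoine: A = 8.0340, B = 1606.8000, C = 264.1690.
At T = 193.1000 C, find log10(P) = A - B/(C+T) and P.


C+T = 457.2690
B/(C+T) = 3.5139
log10(P) = 8.0340 - 3.5139 = 4.5201
P = 10^4.5201 = 33120.3272 mmHg

33120.3272 mmHg


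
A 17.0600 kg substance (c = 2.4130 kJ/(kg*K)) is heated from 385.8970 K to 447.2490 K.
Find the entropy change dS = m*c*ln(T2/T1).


T2/T1 = 1.1590
ln(T2/T1) = 0.1475
dS = 17.0600 * 2.4130 * 0.1475 = 6.0738 kJ/K

6.0738 kJ/K


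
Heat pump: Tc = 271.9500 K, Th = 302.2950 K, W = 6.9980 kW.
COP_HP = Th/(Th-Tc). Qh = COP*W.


COP = 302.2950 / 30.3450 = 9.9619
Qh = 9.9619 * 6.9980 = 69.7136 kW

COP = 9.9619, Qh = 69.7136 kW


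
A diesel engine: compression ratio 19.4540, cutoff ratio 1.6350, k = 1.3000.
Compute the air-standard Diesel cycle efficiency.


r^(k-1) = 2.4361
rc^k = 1.8948
eta = 0.5550 = 55.5034%

55.5034%


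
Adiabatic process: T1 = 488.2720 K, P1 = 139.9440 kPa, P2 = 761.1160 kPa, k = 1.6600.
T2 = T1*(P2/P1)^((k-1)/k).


(k-1)/k = 0.3976
(P2/P1)^exp = 1.9608
T2 = 488.2720 * 1.9608 = 957.3884 K

957.3884 K


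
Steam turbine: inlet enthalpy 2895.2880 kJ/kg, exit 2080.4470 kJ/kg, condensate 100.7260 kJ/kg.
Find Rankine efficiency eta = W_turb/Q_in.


W = 814.8410 kJ/kg
Q_in = 2794.5620 kJ/kg
eta = 0.2916 = 29.1581%

eta = 29.1581%


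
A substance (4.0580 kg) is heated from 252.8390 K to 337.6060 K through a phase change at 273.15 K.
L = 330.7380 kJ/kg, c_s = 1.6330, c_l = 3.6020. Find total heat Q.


Q1 (sensible, solid) = 4.0580 * 1.6330 * 20.3110 = 134.5952 kJ
Q2 (latent) = 4.0580 * 330.7380 = 1342.1348 kJ
Q3 (sensible, liquid) = 4.0580 * 3.6020 * 64.4560 = 942.1479 kJ
Q_total = 2418.8779 kJ

2418.8779 kJ


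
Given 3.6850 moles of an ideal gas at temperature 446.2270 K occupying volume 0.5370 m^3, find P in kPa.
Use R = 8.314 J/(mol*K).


P = nRT/V = 3.6850 * 8.314 * 446.2270 / 0.5370
= 13671.0968 / 0.5370 = 25458.2807 Pa = 25.4583 kPa

25.4583 kPa


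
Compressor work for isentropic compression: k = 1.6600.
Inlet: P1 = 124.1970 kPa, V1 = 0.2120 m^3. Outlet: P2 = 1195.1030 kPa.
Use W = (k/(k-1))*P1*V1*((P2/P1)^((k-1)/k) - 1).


(k-1)/k = 0.3976
(P2/P1)^exp = 2.4601
W = 2.5152 * 124.1970 * 0.2120 * (2.4601 - 1) = 96.6910 kJ

96.6910 kJ


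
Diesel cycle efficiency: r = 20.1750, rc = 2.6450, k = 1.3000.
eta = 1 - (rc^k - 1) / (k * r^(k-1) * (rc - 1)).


r^(k-1) = 2.4629
rc^k = 3.5412
eta = 0.5175 = 51.7509%

51.7509%


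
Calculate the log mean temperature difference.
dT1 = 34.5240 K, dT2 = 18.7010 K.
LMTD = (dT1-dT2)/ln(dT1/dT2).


dT1/dT2 = 1.8461
ln(dT1/dT2) = 0.6131
LMTD = 15.8230 / 0.6131 = 25.8091 K

25.8091 K


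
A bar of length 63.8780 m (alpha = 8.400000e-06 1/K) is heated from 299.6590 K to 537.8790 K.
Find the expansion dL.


dT = 238.2200 K
dL = 8.400000e-06 * 63.8780 * 238.2200 = 0.127823 m
L_final = 64.005823 m

dL = 0.127823 m


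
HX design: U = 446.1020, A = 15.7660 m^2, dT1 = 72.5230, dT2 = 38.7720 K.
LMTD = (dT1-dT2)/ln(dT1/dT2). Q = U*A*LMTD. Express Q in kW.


LMTD = 53.8976 K
Q = 446.1020 * 15.7660 * 53.8976 = 379075.3266 W = 379.0753 kW

379.0753 kW


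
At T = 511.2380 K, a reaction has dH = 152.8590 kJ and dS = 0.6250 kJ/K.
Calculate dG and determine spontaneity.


T*dS = 511.2380 * 0.6250 = 319.5238 kJ
dG = 152.8590 - 319.5238 = -166.6647 kJ (spontaneous)

dG = -166.6647 kJ, spontaneous


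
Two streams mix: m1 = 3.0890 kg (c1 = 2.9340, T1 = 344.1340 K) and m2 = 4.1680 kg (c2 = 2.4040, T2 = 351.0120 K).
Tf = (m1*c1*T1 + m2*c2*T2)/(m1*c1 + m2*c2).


num = 6636.0251
den = 19.0830
Tf = 347.7454 K

347.7454 K


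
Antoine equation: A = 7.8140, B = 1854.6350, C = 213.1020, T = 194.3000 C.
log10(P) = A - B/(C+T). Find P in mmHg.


C+T = 407.4020
B/(C+T) = 4.5523
log10(P) = 7.8140 - 4.5523 = 3.2617
P = 10^3.2617 = 1826.6430 mmHg

1826.6430 mmHg


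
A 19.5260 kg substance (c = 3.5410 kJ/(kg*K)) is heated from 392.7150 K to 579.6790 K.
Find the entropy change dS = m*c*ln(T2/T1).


T2/T1 = 1.4761
ln(T2/T1) = 0.3894
dS = 19.5260 * 3.5410 * 0.3894 = 26.9231 kJ/K

26.9231 kJ/K


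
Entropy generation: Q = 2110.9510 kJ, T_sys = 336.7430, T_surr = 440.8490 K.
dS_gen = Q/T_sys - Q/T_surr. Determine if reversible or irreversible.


dS_sys = 2110.9510/336.7430 = 6.2687 kJ/K
dS_surr = -2110.9510/440.8490 = -4.7884 kJ/K
dS_gen = 6.2687 - 4.7884 = 1.4804 kJ/K (irreversible)

dS_gen = 1.4804 kJ/K, irreversible


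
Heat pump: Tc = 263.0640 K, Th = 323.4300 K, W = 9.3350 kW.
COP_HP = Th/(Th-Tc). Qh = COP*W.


COP = 323.4300 / 60.3660 = 5.3578
Qh = 5.3578 * 9.3350 = 50.0152 kW

COP = 5.3578, Qh = 50.0152 kW


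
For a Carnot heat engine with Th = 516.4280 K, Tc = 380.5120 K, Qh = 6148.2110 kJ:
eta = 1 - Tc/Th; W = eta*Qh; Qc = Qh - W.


eta = 1 - 380.5120/516.4280 = 0.2632
W = 0.2632 * 6148.2110 = 1618.1157 kJ
Qc = 6148.2110 - 1618.1157 = 4530.0953 kJ

eta = 26.3185%, W = 1618.1157 kJ, Qc = 4530.0953 kJ


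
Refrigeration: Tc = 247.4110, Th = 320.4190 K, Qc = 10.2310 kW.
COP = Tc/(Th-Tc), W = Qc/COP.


COP = 247.4110 / 73.0080 = 3.3888
W = 10.2310 / 3.3888 = 3.0190 kW

COP = 3.3888, W = 3.0190 kW


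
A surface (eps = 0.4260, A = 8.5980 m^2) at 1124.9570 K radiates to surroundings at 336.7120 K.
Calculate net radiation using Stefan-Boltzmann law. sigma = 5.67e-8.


T^4 = 1.6016e+12
Tsurr^4 = 1.2854e+10
Q = 0.4260 * 5.67e-8 * 8.5980 * 1.5887e+12 = 329939.3742 W

329939.3742 W


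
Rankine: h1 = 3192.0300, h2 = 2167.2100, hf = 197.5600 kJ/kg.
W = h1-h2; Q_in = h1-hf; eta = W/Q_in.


W = 1024.8200 kJ/kg
Q_in = 2994.4700 kJ/kg
eta = 0.3422 = 34.2238%

eta = 34.2238%


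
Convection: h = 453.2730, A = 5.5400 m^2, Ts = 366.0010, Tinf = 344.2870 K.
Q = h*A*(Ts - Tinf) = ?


dT = 21.7140 K
Q = 453.2730 * 5.5400 * 21.7140 = 54526.7294 W

54526.7294 W


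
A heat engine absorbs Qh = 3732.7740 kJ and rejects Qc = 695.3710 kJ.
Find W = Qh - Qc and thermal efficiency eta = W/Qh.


W = 3732.7740 - 695.3710 = 3037.4030 kJ
eta = 3037.4030 / 3732.7740 = 0.8137 = 81.3712%

W = 3037.4030 kJ, eta = 81.3712%


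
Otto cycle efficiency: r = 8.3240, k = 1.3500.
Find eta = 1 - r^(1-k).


r^(k-1) = 2.0995
eta = 1 - 1/2.0995 = 0.5237 = 52.3696%

52.3696%


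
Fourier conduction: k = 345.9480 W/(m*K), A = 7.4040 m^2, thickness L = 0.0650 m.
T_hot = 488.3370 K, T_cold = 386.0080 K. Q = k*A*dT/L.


dT = 102.3290 K
Q = 345.9480 * 7.4040 * 102.3290 / 0.0650 = 4032390.7300 W

4032390.7300 W


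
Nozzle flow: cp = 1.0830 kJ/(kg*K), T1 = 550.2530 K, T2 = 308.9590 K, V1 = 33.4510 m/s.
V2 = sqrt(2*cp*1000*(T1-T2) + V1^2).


dT = 241.2940 K
2*cp*1000*dT = 522642.8040
V1^2 = 1118.9694
V2 = sqrt(523761.7734) = 723.7139 m/s

723.7139 m/s


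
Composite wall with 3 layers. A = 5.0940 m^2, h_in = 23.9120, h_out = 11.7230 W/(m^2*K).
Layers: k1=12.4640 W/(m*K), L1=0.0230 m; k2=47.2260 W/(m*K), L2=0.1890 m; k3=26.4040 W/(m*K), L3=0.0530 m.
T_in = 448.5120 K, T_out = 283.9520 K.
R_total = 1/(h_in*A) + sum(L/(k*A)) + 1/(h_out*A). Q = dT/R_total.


R_conv_in = 1/(23.9120*5.0940) = 0.0082
R_1 = 0.0230/(12.4640*5.0940) = 0.0004
R_2 = 0.1890/(47.2260*5.0940) = 0.0008
R_3 = 0.0530/(26.4040*5.0940) = 0.0004
R_conv_out = 1/(11.7230*5.0940) = 0.0167
R_total = 0.0265 K/W
Q = 164.5600 / 0.0265 = 6210.4544 W

R_total = 0.0265 K/W, Q = 6210.4544 W


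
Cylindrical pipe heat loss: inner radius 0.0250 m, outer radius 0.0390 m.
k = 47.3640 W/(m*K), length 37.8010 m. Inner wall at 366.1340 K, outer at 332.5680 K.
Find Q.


dT = 33.5660 K
ln(ro/ri) = 0.4447
Q = 2*pi*47.3640*37.8010*33.5660 / 0.4447 = 849137.1420 W

849137.1420 W


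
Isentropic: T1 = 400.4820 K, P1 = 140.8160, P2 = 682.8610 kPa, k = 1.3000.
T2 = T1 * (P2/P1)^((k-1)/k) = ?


(k-1)/k = 0.2308
(P2/P1)^exp = 1.4396
T2 = 400.4820 * 1.4396 = 576.5234 K

576.5234 K


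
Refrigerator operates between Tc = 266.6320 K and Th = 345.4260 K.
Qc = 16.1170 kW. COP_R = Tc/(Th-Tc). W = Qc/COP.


COP = 266.6320 / 78.7940 = 3.3839
W = 16.1170 / 3.3839 = 4.7628 kW

COP = 3.3839, W = 4.7628 kW


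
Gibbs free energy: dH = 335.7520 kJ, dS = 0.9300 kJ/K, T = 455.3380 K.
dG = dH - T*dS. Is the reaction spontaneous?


T*dS = 455.3380 * 0.9300 = 423.4643 kJ
dG = 335.7520 - 423.4643 = -87.7123 kJ (spontaneous)

dG = -87.7123 kJ, spontaneous


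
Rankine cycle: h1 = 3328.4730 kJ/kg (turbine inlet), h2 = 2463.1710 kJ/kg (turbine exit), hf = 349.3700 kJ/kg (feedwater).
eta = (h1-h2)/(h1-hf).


W = 865.3020 kJ/kg
Q_in = 2979.1030 kJ/kg
eta = 0.2905 = 29.0457%

eta = 29.0457%


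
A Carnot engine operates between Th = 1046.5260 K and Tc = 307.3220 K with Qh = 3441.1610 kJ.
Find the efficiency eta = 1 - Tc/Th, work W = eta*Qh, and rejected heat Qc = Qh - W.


eta = 1 - 307.3220/1046.5260 = 0.7063
W = 0.7063 * 3441.1610 = 2430.6324 kJ
Qc = 3441.1610 - 2430.6324 = 1010.5286 kJ

eta = 70.6341%, W = 2430.6324 kJ, Qc = 1010.5286 kJ


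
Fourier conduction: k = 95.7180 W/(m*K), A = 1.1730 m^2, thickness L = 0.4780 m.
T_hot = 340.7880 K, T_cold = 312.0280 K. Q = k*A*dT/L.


dT = 28.7600 K
Q = 95.7180 * 1.1730 * 28.7600 / 0.4780 = 6755.4240 W

6755.4240 W


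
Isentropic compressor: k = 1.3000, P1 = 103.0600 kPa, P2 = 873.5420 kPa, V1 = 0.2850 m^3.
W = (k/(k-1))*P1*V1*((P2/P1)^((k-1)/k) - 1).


(k-1)/k = 0.2308
(P2/P1)^exp = 1.6376
W = 4.3333 * 103.0600 * 0.2850 * (1.6376 - 1) = 81.1487 kJ

81.1487 kJ


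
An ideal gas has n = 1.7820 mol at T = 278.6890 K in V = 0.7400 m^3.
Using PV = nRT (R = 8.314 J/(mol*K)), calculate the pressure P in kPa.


P = nRT/V = 1.7820 * 8.314 * 278.6890 / 0.7400
= 4128.9303 / 0.7400 = 5579.6355 Pa = 5.5796 kPa

5.5796 kPa


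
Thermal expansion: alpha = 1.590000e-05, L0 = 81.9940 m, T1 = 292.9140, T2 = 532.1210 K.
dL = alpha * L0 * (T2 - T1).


dT = 239.2070 K
dL = 1.590000e-05 * 81.9940 * 239.2070 = 0.311855 m
L_final = 82.305855 m

dL = 0.311855 m


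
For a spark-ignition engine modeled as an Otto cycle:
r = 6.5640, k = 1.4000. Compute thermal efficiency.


r^(k-1) = 2.1226
eta = 1 - 1/2.1226 = 0.5289 = 52.8879%

52.8879%


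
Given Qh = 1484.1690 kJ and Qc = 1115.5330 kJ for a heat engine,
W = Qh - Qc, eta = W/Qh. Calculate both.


W = 1484.1690 - 1115.5330 = 368.6360 kJ
eta = 368.6360 / 1484.1690 = 0.2484 = 24.8379%

W = 368.6360 kJ, eta = 24.8379%


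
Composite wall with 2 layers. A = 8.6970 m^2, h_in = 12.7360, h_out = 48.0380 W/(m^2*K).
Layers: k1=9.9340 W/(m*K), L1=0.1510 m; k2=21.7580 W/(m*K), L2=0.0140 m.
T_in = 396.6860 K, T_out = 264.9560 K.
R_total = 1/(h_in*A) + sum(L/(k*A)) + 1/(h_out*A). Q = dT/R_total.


R_conv_in = 1/(12.7360*8.6970) = 0.0090
R_1 = 0.1510/(9.9340*8.6970) = 0.0017
R_2 = 0.0140/(21.7580*8.6970) = 7.3984e-05
R_conv_out = 1/(48.0380*8.6970) = 0.0024
R_total = 0.0132 K/W
Q = 131.7300 / 0.0132 = 9946.8108 W

R_total = 0.0132 K/W, Q = 9946.8108 W


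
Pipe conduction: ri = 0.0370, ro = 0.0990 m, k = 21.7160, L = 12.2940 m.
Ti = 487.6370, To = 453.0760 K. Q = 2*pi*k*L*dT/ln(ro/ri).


dT = 34.5610 K
ln(ro/ri) = 0.9842
Q = 2*pi*21.7160*12.2940*34.5610 / 0.9842 = 58905.3844 W

58905.3844 W


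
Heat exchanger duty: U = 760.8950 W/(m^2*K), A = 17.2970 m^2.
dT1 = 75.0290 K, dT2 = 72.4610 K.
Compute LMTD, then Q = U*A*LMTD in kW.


LMTD = 73.7375 K
Q = 760.8950 * 17.2970 * 73.7375 = 970474.6681 W = 970.4747 kW

970.4747 kW


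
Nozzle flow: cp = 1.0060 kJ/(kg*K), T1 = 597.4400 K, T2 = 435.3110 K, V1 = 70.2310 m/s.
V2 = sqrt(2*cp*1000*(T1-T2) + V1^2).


dT = 162.1290 K
2*cp*1000*dT = 326203.5480
V1^2 = 4932.3934
V2 = sqrt(331135.9414) = 575.4441 m/s

575.4441 m/s


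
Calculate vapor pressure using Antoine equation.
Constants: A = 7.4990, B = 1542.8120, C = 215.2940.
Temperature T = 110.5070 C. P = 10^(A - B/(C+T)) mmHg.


C+T = 325.8010
B/(C+T) = 4.7354
log10(P) = 7.4990 - 4.7354 = 2.7636
P = 10^2.7636 = 580.1726 mmHg

580.1726 mmHg


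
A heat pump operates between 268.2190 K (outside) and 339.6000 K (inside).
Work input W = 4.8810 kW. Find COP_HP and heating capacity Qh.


COP = 339.6000 / 71.3810 = 4.7576
Qh = 4.7576 * 4.8810 = 23.2217 kW

COP = 4.7576, Qh = 23.2217 kW


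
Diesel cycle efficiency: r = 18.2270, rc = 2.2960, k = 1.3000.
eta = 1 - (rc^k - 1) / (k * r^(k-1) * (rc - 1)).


r^(k-1) = 2.3890
rc^k = 2.9462
eta = 0.5165 = 51.6467%

51.6467%


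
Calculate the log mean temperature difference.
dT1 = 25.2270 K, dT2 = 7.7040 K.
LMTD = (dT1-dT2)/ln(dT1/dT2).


dT1/dT2 = 3.2745
ln(dT1/dT2) = 1.1862
LMTD = 17.5230 / 1.1862 = 14.7727 K

14.7727 K


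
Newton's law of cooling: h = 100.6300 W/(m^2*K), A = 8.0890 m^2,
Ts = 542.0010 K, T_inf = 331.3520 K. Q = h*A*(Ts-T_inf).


dT = 210.6490 K
Q = 100.6300 * 8.0890 * 210.6490 = 171467.4581 W

171467.4581 W


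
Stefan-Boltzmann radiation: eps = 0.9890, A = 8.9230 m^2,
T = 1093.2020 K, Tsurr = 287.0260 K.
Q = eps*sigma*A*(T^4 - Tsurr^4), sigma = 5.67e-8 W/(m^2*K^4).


T^4 = 1.4282e+12
Tsurr^4 = 6.7871e+09
Q = 0.9890 * 5.67e-8 * 8.9230 * 1.4215e+12 = 711251.4987 W

711251.4987 W


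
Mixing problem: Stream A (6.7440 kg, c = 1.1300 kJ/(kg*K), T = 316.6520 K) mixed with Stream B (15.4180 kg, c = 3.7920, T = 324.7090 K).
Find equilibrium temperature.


num = 21397.2461
den = 66.0858
Tf = 323.7799 K

323.7799 K


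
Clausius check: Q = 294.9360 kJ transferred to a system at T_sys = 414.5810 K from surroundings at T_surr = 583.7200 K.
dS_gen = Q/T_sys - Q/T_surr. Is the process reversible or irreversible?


dS_sys = 294.9360/414.5810 = 0.7114 kJ/K
dS_surr = -294.9360/583.7200 = -0.5053 kJ/K
dS_gen = 0.7114 - 0.5053 = 0.2061 kJ/K (irreversible)

dS_gen = 0.2061 kJ/K, irreversible


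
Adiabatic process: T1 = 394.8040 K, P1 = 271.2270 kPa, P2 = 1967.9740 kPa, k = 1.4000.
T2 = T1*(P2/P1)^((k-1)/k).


(k-1)/k = 0.2857
(P2/P1)^exp = 1.7616
T2 = 394.8040 * 1.7616 = 695.4917 K

695.4917 K


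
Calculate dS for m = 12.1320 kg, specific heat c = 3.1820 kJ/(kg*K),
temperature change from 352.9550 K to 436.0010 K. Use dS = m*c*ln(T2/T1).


T2/T1 = 1.2353
ln(T2/T1) = 0.2113
dS = 12.1320 * 3.1820 * 0.2113 = 8.1572 kJ/K

8.1572 kJ/K


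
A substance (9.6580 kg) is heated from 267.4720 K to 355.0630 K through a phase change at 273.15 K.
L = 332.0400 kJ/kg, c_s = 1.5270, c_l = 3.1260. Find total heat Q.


Q1 (sensible, solid) = 9.6580 * 1.5270 * 5.6780 = 83.7378 kJ
Q2 (latent) = 9.6580 * 332.0400 = 3206.8423 kJ
Q3 (sensible, liquid) = 9.6580 * 3.1260 * 81.9130 = 2473.0278 kJ
Q_total = 5763.6080 kJ

5763.6080 kJ


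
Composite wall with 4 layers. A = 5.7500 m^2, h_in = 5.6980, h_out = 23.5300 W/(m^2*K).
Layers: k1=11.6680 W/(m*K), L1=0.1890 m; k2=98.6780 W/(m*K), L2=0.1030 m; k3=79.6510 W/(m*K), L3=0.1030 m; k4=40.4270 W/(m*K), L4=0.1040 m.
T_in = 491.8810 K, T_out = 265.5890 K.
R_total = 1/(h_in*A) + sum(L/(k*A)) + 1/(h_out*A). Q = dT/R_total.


R_conv_in = 1/(5.6980*5.7500) = 0.0305
R_1 = 0.1890/(11.6680*5.7500) = 0.0028
R_2 = 0.1030/(98.6780*5.7500) = 0.0002
R_3 = 0.1030/(79.6510*5.7500) = 0.0002
R_4 = 0.1040/(40.4270*5.7500) = 0.0004
R_conv_out = 1/(23.5300*5.7500) = 0.0074
R_total = 0.0416 K/W
Q = 226.2920 / 0.0416 = 5441.8332 W

R_total = 0.0416 K/W, Q = 5441.8332 W


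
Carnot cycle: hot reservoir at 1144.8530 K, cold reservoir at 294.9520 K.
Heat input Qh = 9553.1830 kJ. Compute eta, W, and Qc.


eta = 1 - 294.9520/1144.8530 = 0.7424
W = 0.7424 * 9553.1830 = 7091.9671 kJ
Qc = 9553.1830 - 7091.9671 = 2461.2159 kJ

eta = 74.2367%, W = 7091.9671 kJ, Qc = 2461.2159 kJ


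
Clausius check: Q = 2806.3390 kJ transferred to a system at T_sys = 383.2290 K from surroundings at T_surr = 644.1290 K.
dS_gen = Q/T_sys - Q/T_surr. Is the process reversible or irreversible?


dS_sys = 2806.3390/383.2290 = 7.3229 kJ/K
dS_surr = -2806.3390/644.1290 = -4.3568 kJ/K
dS_gen = 7.3229 - 4.3568 = 2.9661 kJ/K (irreversible)

dS_gen = 2.9661 kJ/K, irreversible


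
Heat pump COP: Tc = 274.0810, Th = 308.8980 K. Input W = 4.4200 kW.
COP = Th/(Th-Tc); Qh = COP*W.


COP = 308.8980 / 34.8170 = 8.8720
Qh = 8.8720 * 4.4200 = 39.2144 kW

COP = 8.8720, Qh = 39.2144 kW


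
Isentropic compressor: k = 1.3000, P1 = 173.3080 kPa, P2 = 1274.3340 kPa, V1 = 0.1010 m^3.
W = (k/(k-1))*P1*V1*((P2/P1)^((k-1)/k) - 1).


(k-1)/k = 0.2308
(P2/P1)^exp = 1.5847
W = 4.3333 * 173.3080 * 0.1010 * (1.5847 - 1) = 44.3519 kJ

44.3519 kJ


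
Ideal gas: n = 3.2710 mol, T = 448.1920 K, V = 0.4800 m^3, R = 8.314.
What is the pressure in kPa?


P = nRT/V = 3.2710 * 8.314 * 448.1920 / 0.4800
= 12188.6236 / 0.4800 = 25392.9658 Pa = 25.3930 kPa

25.3930 kPa


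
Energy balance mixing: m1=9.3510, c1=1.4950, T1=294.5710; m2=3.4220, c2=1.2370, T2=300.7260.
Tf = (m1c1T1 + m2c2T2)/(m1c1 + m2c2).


num = 5391.0048
den = 18.2128
Tf = 296.0015 K

296.0015 K


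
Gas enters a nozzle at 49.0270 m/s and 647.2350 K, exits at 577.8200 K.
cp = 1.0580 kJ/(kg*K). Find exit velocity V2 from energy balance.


dT = 69.4150 K
2*cp*1000*dT = 146882.1400
V1^2 = 2403.6467
V2 = sqrt(149285.7867) = 386.3752 m/s

386.3752 m/s


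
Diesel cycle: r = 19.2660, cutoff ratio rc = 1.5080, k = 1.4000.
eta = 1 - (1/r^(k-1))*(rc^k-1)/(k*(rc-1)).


r^(k-1) = 3.2653
rc^k = 1.7773
eta = 0.6653 = 66.5279%

66.5279%


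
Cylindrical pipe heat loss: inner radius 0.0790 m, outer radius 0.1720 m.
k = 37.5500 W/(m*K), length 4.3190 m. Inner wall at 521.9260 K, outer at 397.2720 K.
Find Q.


dT = 124.6540 K
ln(ro/ri) = 0.7780
Q = 2*pi*37.5500*4.3190*124.6540 / 0.7780 = 163257.6760 W

163257.6760 W


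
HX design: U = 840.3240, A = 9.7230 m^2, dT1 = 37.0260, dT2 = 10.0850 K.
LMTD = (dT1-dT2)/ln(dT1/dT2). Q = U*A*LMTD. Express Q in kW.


LMTD = 20.7147 K
Q = 840.3240 * 9.7230 * 20.7147 = 169249.2034 W = 169.2492 kW

169.2492 kW


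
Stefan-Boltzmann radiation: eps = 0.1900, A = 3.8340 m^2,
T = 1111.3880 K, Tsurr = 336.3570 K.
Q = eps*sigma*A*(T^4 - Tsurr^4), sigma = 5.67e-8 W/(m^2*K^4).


T^4 = 1.5257e+12
Tsurr^4 = 1.2800e+10
Q = 0.1900 * 5.67e-8 * 3.8340 * 1.5129e+12 = 62487.4314 W

62487.4314 W


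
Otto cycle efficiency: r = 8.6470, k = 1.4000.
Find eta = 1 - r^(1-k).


r^(k-1) = 2.3700
eta = 1 - 1/2.3700 = 0.5781 = 57.8057%

57.8057%


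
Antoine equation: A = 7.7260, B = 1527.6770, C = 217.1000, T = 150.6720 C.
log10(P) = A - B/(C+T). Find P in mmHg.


C+T = 367.7720
B/(C+T) = 4.1539
log10(P) = 7.7260 - 4.1539 = 3.5721
P = 10^3.5721 = 3733.6208 mmHg

3733.6208 mmHg


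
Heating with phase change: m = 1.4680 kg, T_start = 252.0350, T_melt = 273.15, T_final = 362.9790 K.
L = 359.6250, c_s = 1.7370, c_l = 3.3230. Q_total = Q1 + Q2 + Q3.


Q1 (sensible, solid) = 1.4680 * 1.7370 * 21.1150 = 53.8415 kJ
Q2 (latent) = 1.4680 * 359.6250 = 527.9295 kJ
Q3 (sensible, liquid) = 1.4680 * 3.3230 * 89.8290 = 438.2006 kJ
Q_total = 1019.9716 kJ

1019.9716 kJ


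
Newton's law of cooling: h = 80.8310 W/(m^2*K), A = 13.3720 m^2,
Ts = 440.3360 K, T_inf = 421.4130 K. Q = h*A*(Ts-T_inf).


dT = 18.9230 K
Q = 80.8310 * 13.3720 * 18.9230 = 20453.3434 W

20453.3434 W


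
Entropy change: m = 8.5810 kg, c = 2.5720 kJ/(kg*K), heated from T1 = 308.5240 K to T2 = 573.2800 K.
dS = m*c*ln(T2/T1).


T2/T1 = 1.8581
ln(T2/T1) = 0.6196
dS = 8.5810 * 2.5720 * 0.6196 = 13.6742 kJ/K

13.6742 kJ/K


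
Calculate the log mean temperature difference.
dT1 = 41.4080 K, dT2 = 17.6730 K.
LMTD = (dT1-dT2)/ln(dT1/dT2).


dT1/dT2 = 2.3430
ln(dT1/dT2) = 0.8514
LMTD = 23.7350 / 0.8514 = 27.8764 K

27.8764 K


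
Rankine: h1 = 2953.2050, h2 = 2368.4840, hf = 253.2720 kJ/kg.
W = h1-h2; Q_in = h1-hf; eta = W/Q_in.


W = 584.7210 kJ/kg
Q_in = 2699.9330 kJ/kg
eta = 0.2166 = 21.6569%

eta = 21.6569%


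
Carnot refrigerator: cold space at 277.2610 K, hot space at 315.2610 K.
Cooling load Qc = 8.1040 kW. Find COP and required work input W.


COP = 277.2610 / 38.0000 = 7.2963
W = 8.1040 / 7.2963 = 1.1107 kW

COP = 7.2963, W = 1.1107 kW


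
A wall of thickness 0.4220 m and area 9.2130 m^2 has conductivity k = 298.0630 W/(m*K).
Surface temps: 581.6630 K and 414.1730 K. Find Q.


dT = 167.4900 K
Q = 298.0630 * 9.2130 * 167.4900 / 0.4220 = 1089897.2859 W

1089897.2859 W


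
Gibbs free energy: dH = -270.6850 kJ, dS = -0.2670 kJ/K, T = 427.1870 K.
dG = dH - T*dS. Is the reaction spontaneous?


T*dS = 427.1870 * -0.2670 = -114.0589 kJ
dG = -270.6850 + 114.0589 = -156.6261 kJ (spontaneous)

dG = -156.6261 kJ, spontaneous


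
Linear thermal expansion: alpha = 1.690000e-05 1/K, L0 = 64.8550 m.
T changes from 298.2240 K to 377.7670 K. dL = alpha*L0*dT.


dT = 79.5430 K
dL = 1.690000e-05 * 64.8550 * 79.5430 = 0.087183 m
L_final = 64.942183 m

dL = 0.087183 m


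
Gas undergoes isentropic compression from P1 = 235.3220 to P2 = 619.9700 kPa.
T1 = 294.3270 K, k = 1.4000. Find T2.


(k-1)/k = 0.2857
(P2/P1)^exp = 1.3189
T2 = 294.3270 * 1.3189 = 388.1794 K

388.1794 K


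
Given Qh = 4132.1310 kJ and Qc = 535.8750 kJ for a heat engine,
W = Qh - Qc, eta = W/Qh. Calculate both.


W = 4132.1310 - 535.8750 = 3596.2560 kJ
eta = 3596.2560 / 4132.1310 = 0.8703 = 87.0315%

W = 3596.2560 kJ, eta = 87.0315%


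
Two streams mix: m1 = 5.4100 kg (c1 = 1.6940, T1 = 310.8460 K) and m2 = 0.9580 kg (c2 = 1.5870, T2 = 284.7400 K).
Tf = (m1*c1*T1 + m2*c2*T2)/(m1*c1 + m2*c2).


num = 3281.6639
den = 10.6849
Tf = 307.1314 K

307.1314 K


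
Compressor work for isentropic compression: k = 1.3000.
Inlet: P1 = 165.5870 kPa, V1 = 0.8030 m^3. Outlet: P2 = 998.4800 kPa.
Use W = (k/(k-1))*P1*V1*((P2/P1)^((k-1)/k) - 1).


(k-1)/k = 0.2308
(P2/P1)^exp = 1.5138
W = 4.3333 * 165.5870 * 0.8030 * (1.5138 - 1) = 296.0527 kJ

296.0527 kJ


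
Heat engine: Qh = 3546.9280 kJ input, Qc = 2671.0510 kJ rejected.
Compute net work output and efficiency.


W = 3546.9280 - 2671.0510 = 875.8770 kJ
eta = 875.8770 / 3546.9280 = 0.2469 = 24.6940%

W = 875.8770 kJ, eta = 24.6940%
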